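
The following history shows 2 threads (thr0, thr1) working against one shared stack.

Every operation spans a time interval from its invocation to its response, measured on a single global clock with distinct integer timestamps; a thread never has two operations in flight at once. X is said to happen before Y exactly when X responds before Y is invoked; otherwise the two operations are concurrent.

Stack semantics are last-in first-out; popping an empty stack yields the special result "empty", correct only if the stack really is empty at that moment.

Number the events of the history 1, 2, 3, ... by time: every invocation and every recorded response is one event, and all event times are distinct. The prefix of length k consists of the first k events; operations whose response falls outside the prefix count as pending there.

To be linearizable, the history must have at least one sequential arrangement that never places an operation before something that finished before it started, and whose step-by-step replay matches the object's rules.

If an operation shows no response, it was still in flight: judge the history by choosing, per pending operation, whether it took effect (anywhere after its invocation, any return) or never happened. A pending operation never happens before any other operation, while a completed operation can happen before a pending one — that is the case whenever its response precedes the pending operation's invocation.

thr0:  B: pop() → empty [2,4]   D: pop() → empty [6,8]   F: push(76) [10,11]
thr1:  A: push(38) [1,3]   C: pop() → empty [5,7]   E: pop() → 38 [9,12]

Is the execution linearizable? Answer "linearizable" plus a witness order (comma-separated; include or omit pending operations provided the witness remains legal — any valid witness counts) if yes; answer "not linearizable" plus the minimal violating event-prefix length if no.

not linearizable — minimal violating prefix: 8 events

cut after 7 events: linearizable; cut after 8 events (D responds, time 8): not linearizable
all 4 real-time-respecting orders fail — 4 completed stack operations, no legal replay
sample order A, B, C, D stalls at step 2 — B pop() → empty has no legal effect
sample order A, B, D, C stalls at step 2 — B pop() → empty has no legal effect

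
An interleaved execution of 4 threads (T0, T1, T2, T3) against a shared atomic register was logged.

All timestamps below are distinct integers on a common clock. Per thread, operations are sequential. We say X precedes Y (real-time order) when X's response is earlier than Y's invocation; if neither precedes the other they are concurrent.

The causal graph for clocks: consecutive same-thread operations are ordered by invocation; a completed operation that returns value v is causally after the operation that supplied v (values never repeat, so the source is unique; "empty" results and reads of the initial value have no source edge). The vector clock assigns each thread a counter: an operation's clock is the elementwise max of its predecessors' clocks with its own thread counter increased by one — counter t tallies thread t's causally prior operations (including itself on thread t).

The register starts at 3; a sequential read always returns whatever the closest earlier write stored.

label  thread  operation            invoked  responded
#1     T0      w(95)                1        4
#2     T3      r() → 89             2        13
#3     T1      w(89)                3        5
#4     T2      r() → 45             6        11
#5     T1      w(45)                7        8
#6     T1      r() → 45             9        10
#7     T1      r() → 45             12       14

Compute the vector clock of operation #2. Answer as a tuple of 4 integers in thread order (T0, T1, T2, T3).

(0, 1, 0, 1)

root op #3, invoked 3: fresh clock plus T1's own tick → (0, 1, 0, 0)
root op #1, invoked 1: fresh clock plus T0's own tick → (1, 0, 0, 0)
#2 (invocation 2): componentwise max over VC(#3)=(0, 1, 0, 0), +1 at T3, giving (0, 1, 0, 1)
#5 (invocation 7): componentwise max over VC(#3)=(0, 1, 0, 0), +1 at T1, giving (0, 2, 0, 0)
#4 (invocation 6): componentwise max over VC(#5)=(0, 2, 0, 0), +1 at T2, giving (0, 2, 1, 0)
#6 (invocation 9): componentwise max over VC(#5)=(0, 2, 0, 0), +1 at T1, giving (0, 3, 0, 0)
#7 (invocation 12): componentwise max over VC(#5)=(0, 2, 0, 0), VC(#6)=(0, 3, 0, 0), +1 at T1, giving (0, 4, 0, 0)
target: VC(#2) = (0, 1, 0, 1)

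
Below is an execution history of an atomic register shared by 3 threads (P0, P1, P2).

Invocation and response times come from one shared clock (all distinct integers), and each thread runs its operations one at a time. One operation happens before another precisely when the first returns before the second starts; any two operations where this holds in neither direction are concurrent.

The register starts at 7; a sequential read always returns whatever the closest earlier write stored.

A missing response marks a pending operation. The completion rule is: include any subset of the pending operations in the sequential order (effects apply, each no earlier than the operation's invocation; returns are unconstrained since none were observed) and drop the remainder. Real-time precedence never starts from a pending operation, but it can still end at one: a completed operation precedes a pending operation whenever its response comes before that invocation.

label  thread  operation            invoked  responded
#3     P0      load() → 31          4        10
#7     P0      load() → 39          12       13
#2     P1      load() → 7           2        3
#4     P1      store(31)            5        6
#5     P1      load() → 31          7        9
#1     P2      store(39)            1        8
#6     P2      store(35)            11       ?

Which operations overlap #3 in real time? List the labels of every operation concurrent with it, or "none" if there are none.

#1, #4, #5

overlap test against #3 [4,10]: concurrent iff the interval meets 4..10
#1 [1,8]: concurrent
#2 [2,3]: before
#4 [5,6]: concurrent
#5 [7,9]: concurrent
#6 [11,…): after
#7 [12,13]: after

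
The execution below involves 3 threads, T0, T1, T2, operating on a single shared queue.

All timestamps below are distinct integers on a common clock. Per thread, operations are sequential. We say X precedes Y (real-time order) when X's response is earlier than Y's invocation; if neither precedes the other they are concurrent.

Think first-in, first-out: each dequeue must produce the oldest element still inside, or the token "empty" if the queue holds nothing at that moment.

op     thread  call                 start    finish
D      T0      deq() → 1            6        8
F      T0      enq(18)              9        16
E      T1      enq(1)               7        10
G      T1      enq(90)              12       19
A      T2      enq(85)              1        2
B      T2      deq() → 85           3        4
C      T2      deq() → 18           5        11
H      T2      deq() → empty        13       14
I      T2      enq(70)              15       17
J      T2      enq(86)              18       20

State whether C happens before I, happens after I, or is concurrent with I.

C spans [5,11], I spans [15,17]
resp(C)=11 < inv(I)=15

before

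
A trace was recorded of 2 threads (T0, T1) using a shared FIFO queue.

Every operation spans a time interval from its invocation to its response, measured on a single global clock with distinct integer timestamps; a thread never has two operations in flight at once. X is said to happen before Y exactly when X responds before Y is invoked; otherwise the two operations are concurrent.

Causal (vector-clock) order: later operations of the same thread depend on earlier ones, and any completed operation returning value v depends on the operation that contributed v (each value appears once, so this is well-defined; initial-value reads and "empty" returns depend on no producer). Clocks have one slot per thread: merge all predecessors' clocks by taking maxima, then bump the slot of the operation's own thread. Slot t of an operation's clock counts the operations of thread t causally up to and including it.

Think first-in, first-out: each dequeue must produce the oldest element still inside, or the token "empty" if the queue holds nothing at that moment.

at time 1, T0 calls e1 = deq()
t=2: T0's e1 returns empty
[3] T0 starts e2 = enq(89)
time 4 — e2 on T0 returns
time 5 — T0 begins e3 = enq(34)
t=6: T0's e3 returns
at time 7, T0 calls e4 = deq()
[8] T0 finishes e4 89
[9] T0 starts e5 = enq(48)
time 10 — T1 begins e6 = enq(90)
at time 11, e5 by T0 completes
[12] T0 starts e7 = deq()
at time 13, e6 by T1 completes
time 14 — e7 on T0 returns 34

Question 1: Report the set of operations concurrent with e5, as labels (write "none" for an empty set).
Answer: e6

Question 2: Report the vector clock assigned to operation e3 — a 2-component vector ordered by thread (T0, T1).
Answer: (3, 0)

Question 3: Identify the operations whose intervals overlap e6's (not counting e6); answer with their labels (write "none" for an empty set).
Answer: e5, e7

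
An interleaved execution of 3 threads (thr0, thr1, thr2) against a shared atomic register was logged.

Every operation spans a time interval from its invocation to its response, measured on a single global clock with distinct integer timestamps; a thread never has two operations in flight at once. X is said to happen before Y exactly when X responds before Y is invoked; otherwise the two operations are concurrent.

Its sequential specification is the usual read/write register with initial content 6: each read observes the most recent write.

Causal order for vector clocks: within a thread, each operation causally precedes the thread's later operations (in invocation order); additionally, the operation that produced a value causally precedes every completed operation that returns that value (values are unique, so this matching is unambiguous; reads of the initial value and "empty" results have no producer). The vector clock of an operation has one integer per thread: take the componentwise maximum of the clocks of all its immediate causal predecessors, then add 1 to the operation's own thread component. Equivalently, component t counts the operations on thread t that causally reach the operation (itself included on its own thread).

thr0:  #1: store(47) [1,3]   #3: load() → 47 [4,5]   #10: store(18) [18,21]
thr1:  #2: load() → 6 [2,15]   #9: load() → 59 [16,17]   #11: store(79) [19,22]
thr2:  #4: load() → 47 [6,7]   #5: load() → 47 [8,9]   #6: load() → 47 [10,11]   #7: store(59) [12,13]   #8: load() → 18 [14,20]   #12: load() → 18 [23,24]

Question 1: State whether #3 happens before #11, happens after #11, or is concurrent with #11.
before

#3 spans [4,5], #11 spans [19,22]
resp(#3)=5 < inv(#11)=19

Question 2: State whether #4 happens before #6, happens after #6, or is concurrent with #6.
before

#4 spans [6,7], #6 spans [10,11]
resp(#4)=7 < inv(#6)=10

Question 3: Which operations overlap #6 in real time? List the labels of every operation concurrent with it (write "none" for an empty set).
#2

#6 spans [10,11]; an op avoiding the whole window 10..11 is ordered, any other is concurrent
#1 [1,3]: before
#2 [2,15]: concurrent
#3 [4,5]: before
#4 [6,7]: before
#5 [8,9]: before
#7 [12,13]: after
#8 [14,20]: after
#9 [16,17]: after
#10 [18,21]: after
#11 [19,22]: after
#12 [23,24]: after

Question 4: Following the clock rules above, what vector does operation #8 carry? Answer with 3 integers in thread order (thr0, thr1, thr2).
(3, 0, 5)

root op #2, invoked 2: fresh clock plus thr1's own tick → (0, 1, 0)
root op #1, invoked 1: fresh clock plus thr0's own tick → (1, 0, 0)
invoked at 6, #4 merges VC(#1)=(1, 0, 0) and bumps thr2's slot → (1, 0, 1)
invoked at 4, #3 merges VC(#1)=(1, 0, 0) and bumps thr0's slot → (2, 0, 0)
invoked at 8, #5 merges VC(#1)=(1, 0, 0), VC(#4)=(1, 0, 1) and bumps thr2's slot → (1, 0, 2)
invoked at 18, #10 merges VC(#3)=(2, 0, 0) and bumps thr0's slot → (3, 0, 0)
invoked at 10, #6 merges VC(#1)=(1, 0, 0), VC(#5)=(1, 0, 2) and bumps thr2's slot → (1, 0, 3)
invoked at 12, #7 merges VC(#6)=(1, 0, 3) and bumps thr2's slot → (1, 0, 4)
invoked at 16, #9 merges VC(#2)=(0, 1, 0), VC(#7)=(1, 0, 4) and bumps thr1's slot → (1, 2, 4)
invoked at 19, #11 merges VC(#9)=(1, 2, 4) and bumps thr1's slot → (1, 3, 4)
invoked at 14, #8 merges VC(#7)=(1, 0, 4), VC(#10)=(3, 0, 0) and bumps thr2's slot → (3, 0, 5)
invoked at 23, #12 merges VC(#8)=(3, 0, 5), VC(#10)=(3, 0, 0) and bumps thr2's slot → (3, 0, 6)
target: VC(#8) = (3, 0, 5)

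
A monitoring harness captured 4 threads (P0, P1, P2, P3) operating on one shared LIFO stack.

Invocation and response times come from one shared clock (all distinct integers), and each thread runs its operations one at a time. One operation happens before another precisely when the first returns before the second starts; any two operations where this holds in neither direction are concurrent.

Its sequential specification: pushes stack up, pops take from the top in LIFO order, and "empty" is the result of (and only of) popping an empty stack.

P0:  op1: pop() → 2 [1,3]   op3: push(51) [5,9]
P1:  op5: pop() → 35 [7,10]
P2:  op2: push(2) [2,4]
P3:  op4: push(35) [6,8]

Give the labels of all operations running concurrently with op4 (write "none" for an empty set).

op3, op5

overlap test against op4 [6,8]: concurrent iff the interval meets 6..8
op1 [1,3]: before
op2 [2,4]: before
op3 [5,9]: concurrent
op5 [7,10]: concurrent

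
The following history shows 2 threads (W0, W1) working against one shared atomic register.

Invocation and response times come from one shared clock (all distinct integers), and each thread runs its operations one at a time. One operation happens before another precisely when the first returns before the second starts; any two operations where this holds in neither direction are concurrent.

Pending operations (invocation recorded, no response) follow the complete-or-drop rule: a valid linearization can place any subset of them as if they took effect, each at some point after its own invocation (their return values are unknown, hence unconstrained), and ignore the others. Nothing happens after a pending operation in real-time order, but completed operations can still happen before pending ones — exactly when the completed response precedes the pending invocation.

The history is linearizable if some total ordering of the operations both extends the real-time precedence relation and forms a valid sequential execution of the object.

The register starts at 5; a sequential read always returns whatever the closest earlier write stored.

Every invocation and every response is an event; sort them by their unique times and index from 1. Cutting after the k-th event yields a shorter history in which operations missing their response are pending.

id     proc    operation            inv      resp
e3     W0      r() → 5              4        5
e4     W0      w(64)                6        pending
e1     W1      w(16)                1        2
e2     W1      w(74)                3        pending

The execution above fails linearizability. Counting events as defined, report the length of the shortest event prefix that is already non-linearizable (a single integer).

events 1..4 are linearizable; a witness order is e1:
1. e1 w(16), leaving value 16
once event 5 joins (e3's response, time 5), exhaustive search finds no witness
no escape via the 1 pending operation (e2): every completion choice fails
e.g. e1, e3 (pending dropped): illegal at step 2, since e3 r() → 5 cannot apply there

5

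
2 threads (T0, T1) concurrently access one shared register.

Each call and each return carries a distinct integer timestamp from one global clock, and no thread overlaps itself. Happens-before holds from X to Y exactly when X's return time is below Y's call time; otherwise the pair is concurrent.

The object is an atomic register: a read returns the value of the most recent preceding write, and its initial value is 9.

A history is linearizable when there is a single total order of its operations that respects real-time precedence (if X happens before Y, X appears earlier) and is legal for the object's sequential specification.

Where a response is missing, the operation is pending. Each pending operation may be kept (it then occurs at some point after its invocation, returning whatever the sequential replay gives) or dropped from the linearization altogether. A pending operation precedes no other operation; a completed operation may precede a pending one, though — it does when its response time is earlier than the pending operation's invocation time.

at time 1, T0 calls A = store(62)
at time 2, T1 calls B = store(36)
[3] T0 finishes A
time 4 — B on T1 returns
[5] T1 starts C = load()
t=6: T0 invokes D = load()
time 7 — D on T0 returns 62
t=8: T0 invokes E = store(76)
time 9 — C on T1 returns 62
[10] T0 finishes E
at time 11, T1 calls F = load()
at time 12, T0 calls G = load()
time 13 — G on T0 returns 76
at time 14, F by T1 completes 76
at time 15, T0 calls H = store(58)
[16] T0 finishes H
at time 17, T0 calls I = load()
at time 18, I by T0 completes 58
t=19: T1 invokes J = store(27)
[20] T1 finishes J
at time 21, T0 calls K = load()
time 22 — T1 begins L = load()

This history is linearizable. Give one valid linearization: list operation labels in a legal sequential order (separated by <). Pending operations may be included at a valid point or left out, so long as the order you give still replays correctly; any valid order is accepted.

B < A < C < D < E < F < G < H < I < J

step 1: B store(36) — value 36
step 2: A store(62) — value 62
step 3: C load() → 62 — value 62
step 4: D load() → 62 — value 62
step 5: E store(76) — value 76
step 6: F load() → 76 — value 76
step 7: G load() → 76 — value 76
step 8: H store(58) — value 58
step 9: I load() → 58 — value 58
step 10: J store(27) — value 27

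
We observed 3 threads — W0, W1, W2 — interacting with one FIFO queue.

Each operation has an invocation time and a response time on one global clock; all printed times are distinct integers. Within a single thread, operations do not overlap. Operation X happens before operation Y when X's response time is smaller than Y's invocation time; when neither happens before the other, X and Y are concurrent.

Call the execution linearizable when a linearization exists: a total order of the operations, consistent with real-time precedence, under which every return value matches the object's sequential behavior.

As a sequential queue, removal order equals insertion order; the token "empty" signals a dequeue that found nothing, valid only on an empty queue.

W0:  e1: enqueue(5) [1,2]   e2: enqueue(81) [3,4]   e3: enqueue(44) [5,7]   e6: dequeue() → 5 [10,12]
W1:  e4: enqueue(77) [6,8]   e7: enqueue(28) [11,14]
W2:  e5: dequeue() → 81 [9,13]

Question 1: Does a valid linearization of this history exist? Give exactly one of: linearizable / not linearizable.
witness order: e1, e2, e3, e4, e6, e5, e7
step 1: e1 enqueue(5) — queue <5>
step 2: e2 enqueue(81) — queue <5,81>
step 3: e3 enqueue(44) — queue <5,81,44>
step 4: e4 enqueue(77) — queue <5,81,44,77>
step 5: e6 dequeue() → 5 — queue <81,44,77>
step 6: e5 dequeue() → 81 — queue <44,77>
step 7: e7 enqueue(28) — queue <44,77,28>

linearizable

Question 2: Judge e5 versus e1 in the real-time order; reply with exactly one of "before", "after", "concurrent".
e5 spans [9,13], e1 spans [1,2]
resp(e1)=2 < inv(e5)=9

after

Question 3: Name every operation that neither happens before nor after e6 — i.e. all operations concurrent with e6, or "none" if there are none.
e6 spans [10,12]; an op avoiding the whole window 10..12 is ordered, any other is concurrent
e1 [1,2]: before
e2 [3,4]: before
e3 [5,7]: before
e4 [6,8]: before
e5 [9,13]: concurrent
e7 [11,14]: concurrent

e5, e7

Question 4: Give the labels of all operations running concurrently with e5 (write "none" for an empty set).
e5 runs from 9 to 13; window-overlapping ops are concurrent
e1 [1,2]: before
e2 [3,4]: before
e3 [5,7]: before
e4 [6,8]: before
e6 [10,12]: concurrent
e7 [11,14]: concurrent

e6, e7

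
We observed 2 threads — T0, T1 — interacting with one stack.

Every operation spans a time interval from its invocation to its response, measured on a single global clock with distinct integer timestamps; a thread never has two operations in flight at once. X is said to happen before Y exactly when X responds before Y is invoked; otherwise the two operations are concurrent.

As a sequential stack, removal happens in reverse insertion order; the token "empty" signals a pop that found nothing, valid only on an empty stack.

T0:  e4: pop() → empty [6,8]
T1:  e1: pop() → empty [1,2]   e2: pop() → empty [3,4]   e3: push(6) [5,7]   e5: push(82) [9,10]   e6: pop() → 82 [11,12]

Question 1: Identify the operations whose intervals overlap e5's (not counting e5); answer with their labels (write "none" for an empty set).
Answer: none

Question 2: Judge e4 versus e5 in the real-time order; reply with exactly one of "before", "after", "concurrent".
Answer: before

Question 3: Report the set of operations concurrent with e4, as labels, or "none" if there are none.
Answer: e3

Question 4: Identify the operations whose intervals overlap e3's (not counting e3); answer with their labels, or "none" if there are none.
Answer: e4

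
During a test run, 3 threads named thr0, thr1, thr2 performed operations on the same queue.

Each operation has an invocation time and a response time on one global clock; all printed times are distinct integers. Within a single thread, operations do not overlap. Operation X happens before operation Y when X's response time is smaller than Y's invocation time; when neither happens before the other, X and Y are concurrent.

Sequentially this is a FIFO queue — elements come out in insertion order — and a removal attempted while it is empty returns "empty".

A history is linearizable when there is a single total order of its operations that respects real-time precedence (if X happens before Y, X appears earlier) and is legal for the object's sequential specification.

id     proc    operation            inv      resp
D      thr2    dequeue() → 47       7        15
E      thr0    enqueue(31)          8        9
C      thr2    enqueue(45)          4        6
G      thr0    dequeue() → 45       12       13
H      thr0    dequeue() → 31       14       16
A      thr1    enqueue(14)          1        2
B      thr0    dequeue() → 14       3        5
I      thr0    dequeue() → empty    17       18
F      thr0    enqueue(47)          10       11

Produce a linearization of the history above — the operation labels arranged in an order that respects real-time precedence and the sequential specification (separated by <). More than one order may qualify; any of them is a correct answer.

A < B < C < E < F < G < H < D < I

after step 1 (A enqueue(14)): queue <14>
after step 2 (B dequeue() → 14): queue <>
after step 3 (C enqueue(45)): queue <45>
after step 4 (E enqueue(31)): queue <45,31>
after step 5 (F enqueue(47)): queue <45,31,47>
after step 6 (G dequeue() → 45): queue <31,47>
after step 7 (H dequeue() → 31): queue <47>
after step 8 (D dequeue() → 47): queue <>
after step 9 (I dequeue() → empty): queue <>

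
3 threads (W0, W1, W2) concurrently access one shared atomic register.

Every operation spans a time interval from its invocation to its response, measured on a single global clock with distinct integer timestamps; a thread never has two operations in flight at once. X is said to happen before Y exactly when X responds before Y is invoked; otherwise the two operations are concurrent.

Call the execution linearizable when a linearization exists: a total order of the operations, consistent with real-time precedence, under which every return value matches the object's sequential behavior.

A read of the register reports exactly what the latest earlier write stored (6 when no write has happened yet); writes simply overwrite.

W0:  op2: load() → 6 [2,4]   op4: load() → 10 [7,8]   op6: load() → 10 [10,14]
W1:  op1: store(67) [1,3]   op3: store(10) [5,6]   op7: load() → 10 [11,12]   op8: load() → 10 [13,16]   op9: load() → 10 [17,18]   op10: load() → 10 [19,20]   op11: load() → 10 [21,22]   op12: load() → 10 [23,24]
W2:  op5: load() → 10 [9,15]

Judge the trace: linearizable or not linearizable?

a witness: op2, op1, op3, op4, op5, op6, op7, op8, op9, op10, op11, op12
after step 1 (op2 load() → 6): value 6
after step 2 (op1 store(67)): value 67
after step 3 (op3 store(10)): value 10
after step 4 (op4 load() → 10): value 10
after step 5 (op5 load() → 10): value 10
after step 6 (op6 load() → 10): value 10
after step 7 (op7 load() → 10): value 10
after step 8 (op8 load() → 10): value 10
after step 9 (op9 load() → 10): value 10
after step 10 (op10 load() → 10): value 10
after step 11 (op11 load() → 10): value 10
after step 12 (op12 load() → 10): value 10

linearizable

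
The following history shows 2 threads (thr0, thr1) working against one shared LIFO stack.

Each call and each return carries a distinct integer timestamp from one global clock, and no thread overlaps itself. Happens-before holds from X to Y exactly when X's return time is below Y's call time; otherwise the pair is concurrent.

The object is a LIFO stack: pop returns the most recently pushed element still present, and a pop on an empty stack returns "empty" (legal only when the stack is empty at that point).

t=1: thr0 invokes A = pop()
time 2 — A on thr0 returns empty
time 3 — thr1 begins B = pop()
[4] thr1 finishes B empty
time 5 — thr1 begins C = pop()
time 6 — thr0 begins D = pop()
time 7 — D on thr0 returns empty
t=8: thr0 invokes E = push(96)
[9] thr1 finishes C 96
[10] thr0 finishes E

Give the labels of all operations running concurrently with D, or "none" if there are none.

D spans [6,7]; an op avoiding the whole window 6..7 is ordered, any other is concurrent
A [1,2]: before
B [3,4]: before
C [5,9]: concurrent
E [8,10]: after

C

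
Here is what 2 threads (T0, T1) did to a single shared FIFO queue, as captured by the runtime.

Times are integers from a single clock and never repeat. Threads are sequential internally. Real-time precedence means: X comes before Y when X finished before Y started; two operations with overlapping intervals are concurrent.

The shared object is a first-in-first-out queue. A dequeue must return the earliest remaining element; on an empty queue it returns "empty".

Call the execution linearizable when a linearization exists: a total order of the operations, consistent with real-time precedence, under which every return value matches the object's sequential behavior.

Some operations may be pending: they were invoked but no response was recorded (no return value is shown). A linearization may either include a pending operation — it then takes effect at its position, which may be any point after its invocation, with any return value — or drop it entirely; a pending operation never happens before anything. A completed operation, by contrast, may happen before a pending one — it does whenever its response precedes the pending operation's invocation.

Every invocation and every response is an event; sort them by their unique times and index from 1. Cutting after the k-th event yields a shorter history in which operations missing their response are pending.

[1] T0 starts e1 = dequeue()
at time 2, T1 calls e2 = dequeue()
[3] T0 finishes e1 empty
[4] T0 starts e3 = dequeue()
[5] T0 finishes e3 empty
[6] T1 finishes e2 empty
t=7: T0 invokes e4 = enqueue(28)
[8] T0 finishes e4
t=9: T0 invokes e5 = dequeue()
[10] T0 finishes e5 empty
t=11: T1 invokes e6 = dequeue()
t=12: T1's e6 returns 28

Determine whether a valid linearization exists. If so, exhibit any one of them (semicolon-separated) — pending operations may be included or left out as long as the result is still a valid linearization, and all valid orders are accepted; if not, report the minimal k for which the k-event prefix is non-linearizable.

not linearizable — minimal violating prefix: 10 events

through event 9 a valid linearization exists; event 10 (e5 responding at time 10) ends that
3 orders of the 5 completed FIFO queue ops respect real time; none is legal
one such order, e1, e2, e3, e4, e5, breaks at step 5 where e5 dequeue() → empty is illegal
one such order, e1, e3, e2, e4, e5, breaks at step 5 where e5 dequeue() → empty is illegal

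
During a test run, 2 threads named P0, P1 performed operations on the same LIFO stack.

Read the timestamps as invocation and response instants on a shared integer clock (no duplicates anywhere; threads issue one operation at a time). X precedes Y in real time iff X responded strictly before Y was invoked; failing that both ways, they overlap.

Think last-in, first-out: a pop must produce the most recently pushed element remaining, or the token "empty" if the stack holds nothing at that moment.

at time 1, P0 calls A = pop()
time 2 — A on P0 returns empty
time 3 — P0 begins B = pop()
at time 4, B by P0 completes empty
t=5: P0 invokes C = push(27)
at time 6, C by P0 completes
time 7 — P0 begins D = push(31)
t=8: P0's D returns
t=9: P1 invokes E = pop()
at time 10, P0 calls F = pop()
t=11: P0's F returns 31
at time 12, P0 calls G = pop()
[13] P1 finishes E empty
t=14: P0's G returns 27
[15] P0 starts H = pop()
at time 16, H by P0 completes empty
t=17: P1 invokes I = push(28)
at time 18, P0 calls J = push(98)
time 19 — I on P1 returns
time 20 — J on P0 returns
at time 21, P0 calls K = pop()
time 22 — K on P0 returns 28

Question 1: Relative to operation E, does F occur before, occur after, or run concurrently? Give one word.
F spans [10,11], E spans [9,13]
the intervals overlap in both directions

concurrent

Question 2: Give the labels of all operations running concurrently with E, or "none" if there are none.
E runs from 9 to 13; window-overlapping ops are concurrent
A [1,2]: before
B [3,4]: before
C [5,6]: before
D [7,8]: before
F [10,11]: concurrent
G [12,14]: concurrent
H [15,16]: after
I [17,19]: after
J [18,20]: after
K [21,22]: after

F, G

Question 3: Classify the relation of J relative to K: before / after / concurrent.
J spans [18,20], K spans [21,22]
resp(J)=20 < inv(K)=21

before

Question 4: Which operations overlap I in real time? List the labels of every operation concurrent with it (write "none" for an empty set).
concurrent with I ([17,19]): every op whose interval crosses 17..19
A [1,2]: before
B [3,4]: before
C [5,6]: before
D [7,8]: before
E [9,13]: before
F [10,11]: before
G [12,14]: before
H [15,16]: before
J [18,20]: concurrent
K [21,22]: after

J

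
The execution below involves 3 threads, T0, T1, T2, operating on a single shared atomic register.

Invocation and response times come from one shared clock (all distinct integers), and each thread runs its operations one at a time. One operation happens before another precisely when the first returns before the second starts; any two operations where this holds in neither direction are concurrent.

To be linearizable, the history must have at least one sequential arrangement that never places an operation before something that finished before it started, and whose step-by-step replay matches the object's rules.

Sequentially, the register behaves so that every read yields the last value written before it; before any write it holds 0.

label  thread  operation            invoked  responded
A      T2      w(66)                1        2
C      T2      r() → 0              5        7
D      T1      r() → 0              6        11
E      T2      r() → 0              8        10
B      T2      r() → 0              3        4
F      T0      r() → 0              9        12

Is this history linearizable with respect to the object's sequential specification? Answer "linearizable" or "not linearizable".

not linearizable

through event 3 a valid linearization exists; event 4 (B responding at time 4) ends that
one real-time candidate order over the 2 completed operations — the atomic register replay rejects it
take A, B: step 2 already fails, because B r() → 0 cannot occur there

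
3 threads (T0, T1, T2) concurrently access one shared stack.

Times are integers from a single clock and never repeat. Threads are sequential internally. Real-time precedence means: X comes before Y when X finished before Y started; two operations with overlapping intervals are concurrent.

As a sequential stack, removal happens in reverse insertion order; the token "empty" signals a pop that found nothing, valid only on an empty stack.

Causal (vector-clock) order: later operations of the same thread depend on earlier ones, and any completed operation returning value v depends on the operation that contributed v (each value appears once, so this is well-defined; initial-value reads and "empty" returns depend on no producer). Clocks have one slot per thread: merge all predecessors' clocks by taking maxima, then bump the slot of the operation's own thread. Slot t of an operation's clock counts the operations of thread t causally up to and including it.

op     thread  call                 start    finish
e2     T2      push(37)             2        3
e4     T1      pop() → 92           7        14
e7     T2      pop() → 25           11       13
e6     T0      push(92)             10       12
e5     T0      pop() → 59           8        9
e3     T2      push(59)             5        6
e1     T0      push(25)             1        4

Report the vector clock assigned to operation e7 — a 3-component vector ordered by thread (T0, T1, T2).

(1, 0, 3)

invoked at 2, e2 has no predecessors; its own T2 bump gives (0, 0, 1)
invoked at 1, e1 has no predecessors; its own T0 bump gives (1, 0, 0)
invoked at 5, e3 merges VC(e2)=(0, 0, 1) and bumps T2's slot → (0, 0, 2)
invoked at 11, e7 merges VC(e1)=(1, 0, 0), VC(e3)=(0, 0, 2) and bumps T2's slot → (1, 0, 3)
invoked at 8, e5 merges VC(e1)=(1, 0, 0), VC(e3)=(0, 0, 2) and bumps T0's slot → (2, 0, 2)
invoked at 10, e6 merges VC(e5)=(2, 0, 2) and bumps T0's slot → (3, 0, 2)
invoked at 7, e4 merges VC(e6)=(3, 0, 2) and bumps T1's slot → (3, 1, 2)
target: VC(e7) = (1, 0, 3)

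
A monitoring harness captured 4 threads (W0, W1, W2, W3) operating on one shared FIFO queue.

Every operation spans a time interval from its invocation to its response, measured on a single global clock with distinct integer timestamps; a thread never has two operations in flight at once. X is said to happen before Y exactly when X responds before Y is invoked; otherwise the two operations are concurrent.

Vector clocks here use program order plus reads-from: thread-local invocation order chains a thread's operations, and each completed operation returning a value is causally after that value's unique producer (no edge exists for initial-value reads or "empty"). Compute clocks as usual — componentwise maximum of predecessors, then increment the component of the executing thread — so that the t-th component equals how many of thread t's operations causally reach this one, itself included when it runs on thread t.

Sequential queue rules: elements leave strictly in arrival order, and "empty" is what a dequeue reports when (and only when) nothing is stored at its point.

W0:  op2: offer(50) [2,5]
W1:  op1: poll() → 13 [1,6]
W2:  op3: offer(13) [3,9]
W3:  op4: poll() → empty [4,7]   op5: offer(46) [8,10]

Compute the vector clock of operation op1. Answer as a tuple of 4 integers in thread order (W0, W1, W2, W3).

op4, invoked 4, has no incoming edges; only W3's bump applies → (0, 0, 0, 1)
op3, invoked 3, has no incoming edges; only W2's bump applies → (0, 0, 1, 0)
op2, invoked 2, has no incoming edges; only W0's bump applies → (1, 0, 0, 0)
invoked at 8, op5 merges VC(op4)=(0, 0, 0, 1) and bumps W3's slot → (0, 0, 0, 2)
invoked at 1, op1 merges VC(op3)=(0, 0, 1, 0) and bumps W1's slot → (0, 1, 1, 0)
target: VC(op1) = (0, 1, 1, 0)

(0, 1, 1, 0)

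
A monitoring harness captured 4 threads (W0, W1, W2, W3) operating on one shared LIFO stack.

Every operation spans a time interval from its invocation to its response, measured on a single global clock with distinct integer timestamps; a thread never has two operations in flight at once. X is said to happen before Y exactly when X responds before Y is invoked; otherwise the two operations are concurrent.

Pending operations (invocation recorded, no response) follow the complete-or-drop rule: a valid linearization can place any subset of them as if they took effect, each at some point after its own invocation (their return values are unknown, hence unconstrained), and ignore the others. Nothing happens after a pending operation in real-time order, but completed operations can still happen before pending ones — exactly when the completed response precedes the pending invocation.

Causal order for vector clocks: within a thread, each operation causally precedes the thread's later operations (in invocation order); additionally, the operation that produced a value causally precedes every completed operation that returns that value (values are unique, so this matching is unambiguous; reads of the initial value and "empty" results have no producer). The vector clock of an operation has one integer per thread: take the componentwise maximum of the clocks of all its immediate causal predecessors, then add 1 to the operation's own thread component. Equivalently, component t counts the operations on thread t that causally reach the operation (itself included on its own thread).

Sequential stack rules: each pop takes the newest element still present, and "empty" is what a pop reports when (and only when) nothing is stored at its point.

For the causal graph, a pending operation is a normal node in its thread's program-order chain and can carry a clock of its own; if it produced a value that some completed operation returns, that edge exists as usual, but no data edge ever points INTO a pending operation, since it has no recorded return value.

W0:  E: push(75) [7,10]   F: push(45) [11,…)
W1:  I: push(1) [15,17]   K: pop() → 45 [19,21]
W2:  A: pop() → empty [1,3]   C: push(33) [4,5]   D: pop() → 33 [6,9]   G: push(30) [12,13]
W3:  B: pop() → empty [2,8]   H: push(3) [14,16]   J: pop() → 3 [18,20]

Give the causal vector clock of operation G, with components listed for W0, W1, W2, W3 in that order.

(0, 0, 4, 0)

VC(B, invoked at 2): no causal predecessors; +1 on W3 → (0, 0, 0, 1)
VC(A, invoked at 1): no causal predecessors; +1 on W2 → (0, 0, 1, 0)
VC(I, invoked at 15): no causal predecessors; +1 on W1 → (0, 1, 0, 0)
VC(E, invoked at 7): no causal predecessors; +1 on W0 → (1, 0, 0, 0)
invoked at 14, H merges VC(B)=(0, 0, 0, 1) and bumps W3's slot → (0, 0, 0, 2)
invoked at 4, C merges VC(A)=(0, 0, 1, 0) and bumps W2's slot → (0, 0, 2, 0)
invoked at 11, F merges VC(E)=(1, 0, 0, 0) and bumps W0's slot → (2, 0, 0, 0)
invoked at 18, J merges VC(H)=(0, 0, 0, 2) and bumps W3's slot → (0, 0, 0, 3)
invoked at 6, D merges VC(C)=(0, 0, 2, 0) and bumps W2's slot → (0, 0, 3, 0)
invoked at 12, G merges VC(D)=(0, 0, 3, 0) and bumps W2's slot → (0, 0, 4, 0)
invoked at 19, K merges VC(F)=(2, 0, 0, 0), VC(I)=(0, 1, 0, 0) and bumps W1's slot → (2, 2, 0, 0)
target: VC(G) = (0, 0, 4, 0)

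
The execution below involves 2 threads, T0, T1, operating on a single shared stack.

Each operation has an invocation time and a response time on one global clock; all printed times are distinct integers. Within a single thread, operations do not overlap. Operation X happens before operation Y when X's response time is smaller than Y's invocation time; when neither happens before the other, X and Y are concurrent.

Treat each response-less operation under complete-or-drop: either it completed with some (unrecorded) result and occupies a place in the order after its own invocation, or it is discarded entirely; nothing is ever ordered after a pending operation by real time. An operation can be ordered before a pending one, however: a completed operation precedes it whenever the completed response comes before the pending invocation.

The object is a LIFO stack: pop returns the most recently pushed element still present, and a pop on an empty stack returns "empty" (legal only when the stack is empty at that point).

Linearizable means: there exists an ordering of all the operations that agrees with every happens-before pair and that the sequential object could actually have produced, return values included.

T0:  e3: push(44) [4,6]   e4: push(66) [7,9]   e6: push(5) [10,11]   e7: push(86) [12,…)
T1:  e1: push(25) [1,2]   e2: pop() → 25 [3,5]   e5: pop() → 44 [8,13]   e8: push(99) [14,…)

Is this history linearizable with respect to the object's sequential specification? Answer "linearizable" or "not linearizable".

a witness: e1, e2, e3, e5, e4, e6
step 1: e1 push(25) — stack <25>
step 2: e2 pop() → 25 — stack <>
step 3: e3 push(44) — stack <44>
step 4: e5 pop() → 44 — stack <>
step 5: e4 push(66) — stack <66>
step 6: e6 push(5) — stack <66,5>

linearizable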